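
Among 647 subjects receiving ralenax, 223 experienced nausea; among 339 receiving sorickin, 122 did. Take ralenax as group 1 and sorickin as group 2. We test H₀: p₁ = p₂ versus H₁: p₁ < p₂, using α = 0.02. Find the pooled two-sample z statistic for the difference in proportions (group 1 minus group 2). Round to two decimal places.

z = -0.48

p̂₁ = 223/647 ≈ 0.34467, p̂₂ = 122/339 ≈ 0.35988.
Pooled p̂ = (223+122)/(647+339) = 345/986 = 0.34990.
SE = √(p̂(1−p̂)(1/n₁+1/n₂)) = √(0.34990·0.65010·0.00449545) = √(0.00102258) = 0.03198.
z = (0.34467 − 0.35988)/0.03198 = -0.01521/0.03198 = -0.48.
p-value = P(Z < -0.476) ≈ 0.3171, so at α = 0.02 we fail to reject H₀.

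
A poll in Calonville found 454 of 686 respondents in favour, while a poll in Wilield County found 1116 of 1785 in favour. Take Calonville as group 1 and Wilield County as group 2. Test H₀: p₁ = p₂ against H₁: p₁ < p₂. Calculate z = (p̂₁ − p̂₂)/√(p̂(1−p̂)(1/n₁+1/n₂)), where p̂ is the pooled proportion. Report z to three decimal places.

p̂₁ = 454/686 = 0.66181, p̂₂ = 1116/1785 = 0.62521.
Pooled p̂ = (454+1116)/(686+1785) = 1570/2471 = 0.63537.
SE = √(p̂(1−p̂)(1/n₁+1/n₂)) = √(0.63537·0.36463·0.00201795) = √(0.000467508) = 0.02162.
z = (0.66181 − 0.62521)/0.02162 = 0.03660/0.02162 = 1.693.
p-value = P(Z < 1.693) ≈ 0.9547.

z = 1.693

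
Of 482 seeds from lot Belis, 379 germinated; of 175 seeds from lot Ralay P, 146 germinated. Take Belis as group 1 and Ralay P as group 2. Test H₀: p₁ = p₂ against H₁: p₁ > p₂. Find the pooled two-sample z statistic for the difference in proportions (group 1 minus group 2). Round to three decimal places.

z = -1.357

p̂₁ = 379/482 = 0.78631, p̂₂ = 146/175 = 0.83429.
Pooled p̂ = (379+146)/(482+175) = 525/657 = 0.79909.
SE = √(0.160547 × 0.00778897) = 0.03536.
z = (0.78631 − 0.83429)/0.03536 = -0.04798/0.03536 = -1.357.
p-value = P(Z > -1.357) ≈ 0.9126.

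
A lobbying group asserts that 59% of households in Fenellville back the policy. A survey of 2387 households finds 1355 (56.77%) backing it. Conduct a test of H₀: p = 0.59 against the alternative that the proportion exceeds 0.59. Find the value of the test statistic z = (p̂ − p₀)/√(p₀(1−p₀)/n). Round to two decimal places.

p̂ = 1355/2387 = 0.56766.
Standard error under H₀: √(0.59×0.41/2387) = 0.01007.
z = (0.56766 − 0.59)/0.01007 = -0.02234/0.01007 = -2.22.
p-value = P(Z > -2.219) ≈ 0.9868.

z = -2.22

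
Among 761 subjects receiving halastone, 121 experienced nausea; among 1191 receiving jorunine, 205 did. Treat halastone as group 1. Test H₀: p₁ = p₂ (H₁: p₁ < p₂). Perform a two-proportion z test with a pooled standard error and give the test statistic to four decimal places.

z = -0.7581

p̂₁ = 121/761 ≈ 0.1590013, p̂₂ = 205/1191 ≈ 0.1721243.
Pooled p̂ = (121+205)/(761+1191) = 326/1952 = 0.1670082.
SE = √(0.139116 × 0.00215369) = 0.0173094.
z = (0.1590013 − 0.1721243)/0.0173094 = -0.0131230/0.0173094 = -0.7581.
p-value = P(Z < -0.758) ≈ 0.2242.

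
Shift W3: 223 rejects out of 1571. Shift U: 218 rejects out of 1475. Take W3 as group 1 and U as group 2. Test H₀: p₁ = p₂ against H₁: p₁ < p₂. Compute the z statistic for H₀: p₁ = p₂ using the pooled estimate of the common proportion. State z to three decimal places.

p̂₁ = 223/1571 ≈ 0.14195, p̂₂ = 218/1475 ≈ 0.14780.
Pooled p̂ = (223+218)/(1571+1475) = 441/3046 = 0.14478.
SE = √(0.123819 × 0.0013145) = 0.01276.
z = (0.14195 − 0.14780)/0.01276 = -0.00585/0.01276 = -0.458.

z = -0.458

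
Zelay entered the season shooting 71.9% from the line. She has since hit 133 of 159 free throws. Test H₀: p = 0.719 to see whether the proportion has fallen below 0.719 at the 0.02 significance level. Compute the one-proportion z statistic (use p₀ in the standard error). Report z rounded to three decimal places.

z = 3.296

p̂ = 133/159 ≈ 0.836478.
SE = √(p₀(1−p₀)/n) = √(0.20204/159) = 0.035647.
z = (0.836478 − 0.719)/0.035647 = 0.117478/0.035647 = 3.296.
p-value = P(Z < 3.296) ≈ 0.9995; since p > α = 0.02, fail to reject H₀.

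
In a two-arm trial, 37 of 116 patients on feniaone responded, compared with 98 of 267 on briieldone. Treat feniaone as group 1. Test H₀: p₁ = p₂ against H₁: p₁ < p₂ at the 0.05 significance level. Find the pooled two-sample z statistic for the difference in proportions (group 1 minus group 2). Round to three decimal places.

p̂₁ = 37/116 ≈ 0.31897, p̂₂ = 98/267 ≈ 0.36704.
Pooled p̂ = (37+98)/(116+267) = 135/383 = 0.35248.
SE = √(0.228238 × 0.012366) = 0.05313.
z = (0.31897 − 0.36704)/0.05313 = -0.04807/0.05313 = -0.905.
p-value = P(Z < -0.905) ≈ 0.1828. With α = 0.05, fail to reject H₀.

z = -0.905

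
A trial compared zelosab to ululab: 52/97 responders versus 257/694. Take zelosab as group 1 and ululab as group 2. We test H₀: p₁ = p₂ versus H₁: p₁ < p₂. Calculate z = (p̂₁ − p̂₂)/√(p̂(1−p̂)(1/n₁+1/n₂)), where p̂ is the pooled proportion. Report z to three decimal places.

z = 3.134

p̂₁ = 52/97 = 0.53608, p̂₂ = 257/694 = 0.37032.
Pooled p̂ = (52+257)/(97+694) = 309/791 = 0.39064.
SE = √(0.238041 × 0.0117502) = 0.05289.
z = (0.53608 − 0.37032)/0.05289 = 0.16576/0.05289 = 3.134.
p-value = P(Z < 3.134) ≈ 0.9991.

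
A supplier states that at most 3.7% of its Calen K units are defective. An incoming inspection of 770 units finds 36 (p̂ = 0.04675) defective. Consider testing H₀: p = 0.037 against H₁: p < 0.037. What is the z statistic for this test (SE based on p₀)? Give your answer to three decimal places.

z = 1.434

p̂ = 36/770 ≈ 0.04675.
SE = √(p₀(1−p₀)/n) = √(0.035631/770) = 0.00680.
z = (0.04675 − 0.037)/0.00680 = 0.00975/0.00680 = 1.434.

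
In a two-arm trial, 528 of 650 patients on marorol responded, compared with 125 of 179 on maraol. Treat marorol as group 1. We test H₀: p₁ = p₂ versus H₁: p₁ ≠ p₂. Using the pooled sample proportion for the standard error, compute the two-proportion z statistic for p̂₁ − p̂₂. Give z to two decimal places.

z = 3.30

p̂₁ = 528/650 ≈ 0.8123, p̂₂ = 125/179 ≈ 0.6983.
Pooled p̂ = (528+125)/(650+179) = 653/829 = 0.7877.
SE = √(p̂(1−p̂)(1/n₁+1/n₂)) = √(0.7877·0.2123·0.00712505) = √(0.00119153) = 0.0345.
z = (0.8123 − 0.6983)/0.0345 = 0.1140/0.0345 = 3.30.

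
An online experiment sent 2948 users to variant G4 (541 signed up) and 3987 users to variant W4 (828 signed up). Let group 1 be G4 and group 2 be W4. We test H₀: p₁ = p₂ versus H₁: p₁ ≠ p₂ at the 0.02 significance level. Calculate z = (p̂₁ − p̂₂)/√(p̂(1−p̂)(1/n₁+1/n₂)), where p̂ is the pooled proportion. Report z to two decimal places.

z = -2.50

p̂₁ = 541/2948 ≈ 0.18351, p̂₂ = 828/3987 ≈ 0.20767.
Pooled p̂ = (541+828)/(2948+3987) = 1369/6935 = 0.19740.
SE = √(0.158436 × 0.000590028) = 0.00967.
z = (0.18351 − 0.20767)/0.00967 = -0.02416/0.00967 = -2.50.
p-value = 2·P(Z > 2.499) ≈ 0.0125; since p < α = 0.02, reject H₀.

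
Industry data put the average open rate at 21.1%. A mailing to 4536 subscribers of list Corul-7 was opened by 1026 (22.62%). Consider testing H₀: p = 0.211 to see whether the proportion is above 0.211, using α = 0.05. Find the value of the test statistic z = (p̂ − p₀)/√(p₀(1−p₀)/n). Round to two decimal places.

z = 2.51

p̂ = 1026/4536 ≈ 0.22619.
SE = √(p₀(1−p₀)/n) = √(0.16648/4536) = 0.00606.
z = (0.22619 − 0.211)/0.00606 = 0.01519/0.00606 = 2.51.
p-value = P(Z > 2.507) ≈ 0.0061; since p < α = 0.05, reject H₀.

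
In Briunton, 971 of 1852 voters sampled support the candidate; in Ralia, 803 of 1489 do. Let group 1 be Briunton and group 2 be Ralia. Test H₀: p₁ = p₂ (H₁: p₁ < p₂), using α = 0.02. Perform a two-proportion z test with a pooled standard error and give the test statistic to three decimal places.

z = -0.863

p̂₁ = 971/1852 ≈ 0.52430, p̂₂ = 803/1489 ≈ 0.53929.
Pooled p̂ = (971+803)/(1852+1489) = 1774/3341 = 0.53098.
SE = √(0.24904 × 0.00121155) = 0.01737.
z = (0.52430 − 0.53929)/0.01737 = -0.01499/0.01737 = -0.863.
p-value = P(Z < -0.863) ≈ 0.1941. With α = 0.02, fail to reject H₀.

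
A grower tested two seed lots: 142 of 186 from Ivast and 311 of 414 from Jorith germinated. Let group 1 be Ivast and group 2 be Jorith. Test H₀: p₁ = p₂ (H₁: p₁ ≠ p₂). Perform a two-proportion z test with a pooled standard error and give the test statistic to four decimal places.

p̂₁ = 142/186 = 0.763441, p̂₂ = 311/414 = 0.751208.
Pooled p̂ = (142+311)/(186+414) = 453/600 = 0.755000.
SE = √(p̂(1−p̂)(1/n₁+1/n₂)) = √(0.755000·0.245000·0.0077918) = √(0.00144129) = 0.037964.
z = (0.763441 − 0.751208)/0.037964 = 0.012233/0.037964 = 0.3222.
p-value = 2·P(Z > 0.322) ≈ 0.7473.

z = 0.3222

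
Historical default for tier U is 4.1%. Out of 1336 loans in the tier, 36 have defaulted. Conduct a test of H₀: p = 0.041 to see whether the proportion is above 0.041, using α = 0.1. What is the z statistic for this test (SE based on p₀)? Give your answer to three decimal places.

z = -2.591

p̂ = 36/1336 = 0.026946.
SE = √(p₀(1−p₀)/n) = √(0.039319/1336) = 0.005425.
z = (0.026946 − 0.041)/0.005425 = -0.014054/0.005425 = -2.591.
p-value = P(Z > -2.591) ≈ 0.9952; since p > α = 0.1, fail to reject H₀.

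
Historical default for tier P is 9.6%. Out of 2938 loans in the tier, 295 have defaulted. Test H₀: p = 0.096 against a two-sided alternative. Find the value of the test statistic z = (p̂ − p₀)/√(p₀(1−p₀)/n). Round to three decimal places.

z = 0.811

p̂ = 295/2938 ≈ 0.100408.
Under H₀, SE = √(0.096·0.904/2938) = √(2.95385e-05) = 0.005435.
z = (0.100408 − 0.096)/0.005435 = 0.004408/0.005435 = 0.811.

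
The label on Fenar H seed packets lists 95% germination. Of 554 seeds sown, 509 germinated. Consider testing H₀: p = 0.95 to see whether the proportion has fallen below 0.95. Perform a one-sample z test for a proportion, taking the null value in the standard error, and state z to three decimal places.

p̂ = 509/554 ≈ 0.918773.
SE = √(p₀(1−p₀)/n) = √(0.0475/554) = 0.009260.
z = (0.918773 − 0.95)/0.009260 = -0.031227/0.009260 = -3.372.

z = -3.372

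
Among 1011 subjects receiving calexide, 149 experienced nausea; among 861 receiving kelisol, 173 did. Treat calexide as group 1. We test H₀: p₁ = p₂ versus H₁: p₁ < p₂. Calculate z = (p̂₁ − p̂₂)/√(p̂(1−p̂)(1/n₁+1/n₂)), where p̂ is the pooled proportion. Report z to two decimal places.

p̂₁ = 149/1011 = 0.1474, p̂₂ = 173/861 = 0.2009.
Pooled p̂ = (149+173)/(1011+861) = 322/1872 = 0.1720.
SE = √(p̂(1−p̂)(1/n₁+1/n₂)) = √(0.1720·0.8280·0.00215056) = √(0.000306286) = 0.0175.
z = (0.1474 − 0.2009)/0.0175 = -0.0535/0.0175 = -3.06.
p-value = P(Z < -3.060) ≈ 0.0011.

z = -3.06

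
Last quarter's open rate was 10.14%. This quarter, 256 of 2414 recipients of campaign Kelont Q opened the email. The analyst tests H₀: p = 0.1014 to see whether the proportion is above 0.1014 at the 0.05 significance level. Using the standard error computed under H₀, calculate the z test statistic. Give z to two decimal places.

p̂ = 256/2414 = 0.10605.
SE = √(p₀(1−p₀)/n) = √(0.091118/2414) = 0.00614.
z = (0.10605 − 0.1014)/0.00614 = 0.00465/0.00614 = 0.76.
p-value = P(Z > 0.757) ≈ 0.2247, so at α = 0.05 we fail to reject H₀.

z = 0.76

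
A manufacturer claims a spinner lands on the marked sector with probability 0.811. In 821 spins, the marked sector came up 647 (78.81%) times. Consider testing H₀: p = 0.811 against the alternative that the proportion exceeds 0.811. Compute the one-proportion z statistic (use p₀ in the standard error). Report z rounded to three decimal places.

z = -1.679

p̂ = 647/821 = 0.78806.
Under H₀, SE = √(0.811·0.189/821) = √(0.000186698) = 0.01366.
z = (0.78806 − 0.811)/0.01366 = -0.02294/0.01366 = -1.679.
p-value = P(Z > -1.679) ≈ 0.9534.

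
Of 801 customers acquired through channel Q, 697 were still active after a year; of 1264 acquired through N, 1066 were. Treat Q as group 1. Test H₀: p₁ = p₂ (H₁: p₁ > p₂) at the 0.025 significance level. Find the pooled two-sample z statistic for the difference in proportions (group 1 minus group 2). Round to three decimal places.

p̂₁ = 697/801 = 0.87016, p̂₂ = 1066/1264 = 0.84335.
Pooled p̂ = (697+1066)/(801+1264) = 1763/2065 = 0.85375.
SE = √(p̂(1−p̂)(1/n₁+1/n₂)) = √(0.85375·0.14625·0.00203958) = √(0.000254659) = 0.01596.
z = (0.87016 − 0.84335)/0.01596 = 0.02681/0.01596 = 1.680.
p-value = P(Z > 1.680) ≈ 0.0465; since p > α = 0.025, fail to reject H₀.

z = 1.680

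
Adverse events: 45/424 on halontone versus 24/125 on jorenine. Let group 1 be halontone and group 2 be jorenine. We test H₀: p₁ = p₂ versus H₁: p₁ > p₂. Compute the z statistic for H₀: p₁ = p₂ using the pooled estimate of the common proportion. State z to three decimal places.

p̂₁ = 45/424 ≈ 0.10613, p̂₂ = 24/125 ≈ 0.19200.
Pooled p̂ = (45+24)/(424+125) = 69/549 = 0.12568.
SE = √(0.109887 × 0.0103585) = 0.03374.
z = (0.10613 − 0.19200)/0.03374 = -0.08587/0.03374 = -2.545.
p-value = P(Z > -2.545) ≈ 0.9945.

z = -2.545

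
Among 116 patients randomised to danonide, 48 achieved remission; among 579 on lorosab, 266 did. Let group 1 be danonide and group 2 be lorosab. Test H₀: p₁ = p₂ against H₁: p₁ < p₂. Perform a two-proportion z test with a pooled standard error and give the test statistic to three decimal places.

z = -0.901

p̂₁ = 48/116 = 0.41379, p̂₂ = 266/579 = 0.45941.
Pooled p̂ = (48+266)/(116+579) = 314/695 = 0.45180.
SE = √(0.247677 × 0.0103478) = 0.05063.
z = (0.41379 − 0.45941)/0.05063 = -0.04562/0.05063 = -0.901.
p-value = P(Z < -0.901) ≈ 0.1838.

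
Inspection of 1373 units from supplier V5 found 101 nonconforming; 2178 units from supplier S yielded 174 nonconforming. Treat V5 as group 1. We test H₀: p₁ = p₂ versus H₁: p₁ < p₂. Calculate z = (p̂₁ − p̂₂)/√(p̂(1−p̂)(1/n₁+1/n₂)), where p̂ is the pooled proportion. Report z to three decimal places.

z = -0.687

p̂₁ = 101/1373 ≈ 0.07356, p̂₂ = 174/2178 ≈ 0.07989.
Pooled p̂ = (101+174)/(1373+2178) = 275/3551 = 0.07744.
SE = √(0.0714456 × 0.00118747) = 0.00921.
z = (0.07356 − 0.07989)/0.00921 = -0.00633/0.00921 = -0.687.
p-value = P(Z < -0.687) ≈ 0.2460.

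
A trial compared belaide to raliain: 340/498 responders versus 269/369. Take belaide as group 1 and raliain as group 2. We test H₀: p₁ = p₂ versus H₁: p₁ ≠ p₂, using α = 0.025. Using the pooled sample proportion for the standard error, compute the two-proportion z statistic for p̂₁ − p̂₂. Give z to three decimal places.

p̂₁ = 340/498 = 0.682731, p̂₂ = 269/369 = 0.728997.
Pooled p̂ = (340+269)/(498+369) = 609/867 = 0.702422.
SE = √(p̂(1−p̂)(1/n₁+1/n₂)) = √(0.702422·0.297578·0.00471806) = √(0.000986194) = 0.031404.
z = (0.682731 − 0.728997)/0.031404 = -0.046266/0.031404 = -1.473.
p-value = 2·P(Z > 1.473) ≈ 0.1407. With α = 0.025, fail to reject H₀.

z = -1.473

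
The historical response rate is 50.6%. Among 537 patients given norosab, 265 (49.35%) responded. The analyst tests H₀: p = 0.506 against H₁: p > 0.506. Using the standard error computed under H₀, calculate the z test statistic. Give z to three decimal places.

z = -0.580

p̂ = 265/537 = 0.49348.
Standard error under H₀: √(0.506×0.494/537) = 0.02158.
z = (0.49348 − 0.506)/0.02158 = -0.01252/0.02158 = -0.580.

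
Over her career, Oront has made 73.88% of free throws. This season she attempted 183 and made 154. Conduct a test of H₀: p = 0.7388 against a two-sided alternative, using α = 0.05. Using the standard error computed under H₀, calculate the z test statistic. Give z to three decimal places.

p̂ = 154/183 = 0.84153.
SE = √(p₀(1−p₀)/n) = √(0.19297/183) = 0.03247.
z = (0.84153 − 0.7388)/0.03247 = 0.10273/0.03247 = 3.164.
p-value = 2·P(Z > 3.164) ≈ 0.0016. With α = 0.05, reject H₀.

z = 3.164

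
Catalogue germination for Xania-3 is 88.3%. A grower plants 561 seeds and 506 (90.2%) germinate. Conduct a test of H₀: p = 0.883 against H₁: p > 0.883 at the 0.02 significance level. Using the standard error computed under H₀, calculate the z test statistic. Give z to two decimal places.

p̂ = 506/561 = 0.9020.
Under H₀, SE = √(0.883·0.117/561) = √(0.000184155) = 0.0136.
z = (0.9020 − 0.883)/0.0136 = 0.0190/0.0136 = 1.40.
p-value = P(Z > 1.397) ≈ 0.0812; since p > α = 0.02, fail to reject H₀.

z = 1.40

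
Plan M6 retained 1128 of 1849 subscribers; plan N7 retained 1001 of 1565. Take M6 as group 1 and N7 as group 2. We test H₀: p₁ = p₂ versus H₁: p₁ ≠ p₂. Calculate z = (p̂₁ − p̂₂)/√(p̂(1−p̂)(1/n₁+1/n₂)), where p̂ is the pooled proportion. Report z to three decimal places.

p̂₁ = 1128/1849 = 0.61006, p̂₂ = 1001/1565 = 0.63962.
Pooled p̂ = (1128+1001)/(1849+1565) = 2129/3414 = 0.62361.
SE = √(0.234721 × 0.00117981) = 0.01664.
z = (0.61006 − 0.63962)/0.01664 = -0.02956/0.01664 = -1.776.
p-value = 2·P(Z > 1.776) ≈ 0.0757.

z = -1.776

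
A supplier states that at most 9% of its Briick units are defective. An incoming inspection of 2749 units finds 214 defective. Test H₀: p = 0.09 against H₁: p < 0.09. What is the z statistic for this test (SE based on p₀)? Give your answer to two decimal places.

z = -2.23

p̂ = 214/2749 = 0.07785.
Under H₀, SE = √(0.09·0.91/2749) = √(2.97927e-05) = 0.00546.
z = (0.07785 − 0.09)/0.00546 = -0.01215/0.00546 = -2.23.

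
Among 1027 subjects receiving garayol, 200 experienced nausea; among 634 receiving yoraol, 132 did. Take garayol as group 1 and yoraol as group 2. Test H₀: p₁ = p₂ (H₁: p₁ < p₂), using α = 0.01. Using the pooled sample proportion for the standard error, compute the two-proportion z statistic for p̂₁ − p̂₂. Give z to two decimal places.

p̂₁ = 200/1027 = 0.1947, p̂₂ = 132/634 = 0.2082.
Pooled p̂ = (200+132)/(1027+634) = 332/1661 = 0.1999.
SE = √(p̂(1−p̂)(1/n₁+1/n₂)) = √(0.1999·0.8001·0.002551) = √(0.000407975) = 0.0202.
z = (0.1947 − 0.2082)/0.0202 = -0.0135/0.0202 = -0.67.
p-value = P(Z < -0.666) ≈ 0.2526, so at α = 0.01 we fail to reject H₀.

z = -0.67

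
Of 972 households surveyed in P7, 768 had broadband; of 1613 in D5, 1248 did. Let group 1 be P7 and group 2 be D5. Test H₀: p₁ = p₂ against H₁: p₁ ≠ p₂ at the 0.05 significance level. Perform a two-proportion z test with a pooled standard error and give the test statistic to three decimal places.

z = 0.975

p̂₁ = 768/972 = 0.790123, p̂₂ = 1248/1613 = 0.773714.
Pooled p̂ = (768+1248)/(972+1613) = 2016/2585 = 0.779884.
SE = √(0.171665 × 0.00164877) = 0.016824.
z = (0.790123 − 0.773714)/0.016824 = 0.016409/0.016824 = 0.975.
Two-sided p-value ≈ 2·Φ(−0.975) = 0.3294; since p > α = 0.05, fail to reject H₀.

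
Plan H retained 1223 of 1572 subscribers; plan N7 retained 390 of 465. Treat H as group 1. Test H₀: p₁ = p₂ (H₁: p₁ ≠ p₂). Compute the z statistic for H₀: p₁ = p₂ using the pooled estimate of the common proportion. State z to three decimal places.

z = -2.833

p̂₁ = 1223/1572 = 0.77799, p̂₂ = 390/465 = 0.83871.
Pooled p̂ = (1223+390)/(1572+465) = 1613/2037 = 0.79185.
SE = √(0.164823 × 0.00278667) = 0.02143.
z = (0.77799 − 0.83871)/0.02143 = -0.06072/0.02143 = -2.833.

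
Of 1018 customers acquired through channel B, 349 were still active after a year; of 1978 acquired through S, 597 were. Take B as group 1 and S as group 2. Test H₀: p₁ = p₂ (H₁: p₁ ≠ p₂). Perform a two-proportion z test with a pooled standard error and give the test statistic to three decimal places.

p̂₁ = 349/1018 ≈ 0.34283, p̂₂ = 597/1978 ≈ 0.30182.
Pooled p̂ = (349+597)/(1018+1978) = 946/2996 = 0.31575.
SE = √(0.216054 × 0.00148788) = 0.01793.
z = (0.34283 − 0.30182)/0.01793 = 0.04101/0.01793 = 2.287.
Two-sided p-value ≈ 2·Φ(−2.287) = 0.0222.

z = 2.287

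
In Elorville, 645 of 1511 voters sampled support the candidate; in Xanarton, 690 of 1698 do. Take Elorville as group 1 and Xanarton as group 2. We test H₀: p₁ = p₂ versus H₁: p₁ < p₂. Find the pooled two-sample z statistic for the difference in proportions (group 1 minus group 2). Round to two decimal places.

z = 1.18

p̂₁ = 645/1511 = 0.4269, p̂₂ = 690/1698 = 0.4064.
Pooled p̂ = (645+690)/(1511+1698) = 1335/3209 = 0.4160.
SE = √(0.242947 × 0.00125074) = 0.0174.
z = (0.4269 − 0.4064)/0.0174 = 0.0205/0.0174 = 1.18.
p-value = P(Z < 1.177) ≈ 0.8803.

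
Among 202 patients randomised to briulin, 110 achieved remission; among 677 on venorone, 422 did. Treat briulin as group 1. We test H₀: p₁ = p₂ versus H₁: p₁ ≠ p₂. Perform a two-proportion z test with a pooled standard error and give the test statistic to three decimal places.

p̂₁ = 110/202 = 0.54455, p̂₂ = 422/677 = 0.62334.
Pooled p̂ = (110+422)/(202+677) = 532/879 = 0.60523.
SE = √(p̂(1−p̂)(1/n₁+1/n₂)) = √(0.60523·0.39477·0.0064276) = √(0.00153572) = 0.03919.
z = (0.54455 − 0.62334)/0.03919 = -0.07879/0.03919 = -2.010.

z = -2.010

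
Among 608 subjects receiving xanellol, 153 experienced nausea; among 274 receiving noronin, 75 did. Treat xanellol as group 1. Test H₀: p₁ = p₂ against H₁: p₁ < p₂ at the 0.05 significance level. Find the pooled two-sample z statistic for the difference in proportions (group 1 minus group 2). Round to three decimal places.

z = -0.693

p̂₁ = 153/608 = 0.25164, p̂₂ = 75/274 = 0.27372.
Pooled p̂ = (153+75)/(608+274) = 228/882 = 0.25850.
SE = √(p̂(1−p̂)(1/n₁+1/n₂)) = √(0.25850·0.74150·0.00529437) = √(0.00101482) = 0.03186.
z = (0.25164 − 0.27372)/0.03186 = -0.02208/0.03186 = -0.693.
p-value = P(Z < -0.693) ≈ 0.2441, so at α = 0.05 we fail to reject H₀.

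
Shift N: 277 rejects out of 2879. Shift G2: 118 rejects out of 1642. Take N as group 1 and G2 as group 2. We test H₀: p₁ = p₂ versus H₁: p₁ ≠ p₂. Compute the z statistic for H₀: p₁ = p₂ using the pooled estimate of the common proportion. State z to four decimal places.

z = 2.7885

p̂₁ = 277/2879 ≈ 0.0962140, p̂₂ = 118/1642 ≈ 0.0718636.
Pooled p̂ = (277+118)/(2879+1642) = 395/4521 = 0.0873701.
SE = √(p̂(1−p̂)(1/n₁+1/n₂)) = √(0.0873701·0.9126299·0.000956356) = √(7.62565e-05) = 0.0087325.
z = (0.0962140 − 0.0718636)/0.0087325 = 0.0243504/0.0087325 = 2.7885.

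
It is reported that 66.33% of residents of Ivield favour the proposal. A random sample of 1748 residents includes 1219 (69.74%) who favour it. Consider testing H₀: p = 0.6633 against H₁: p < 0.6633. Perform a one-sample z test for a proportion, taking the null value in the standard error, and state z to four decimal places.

p̂ = 1219/1748 = 0.6973684.
SE = √(p₀(1−p₀)/n) = √(0.22333/1748) = 0.0113033.
z = (0.6973684 − 0.6633)/0.0113033 = 0.0340684/0.0113033 = 3.0140.

z = 3.0140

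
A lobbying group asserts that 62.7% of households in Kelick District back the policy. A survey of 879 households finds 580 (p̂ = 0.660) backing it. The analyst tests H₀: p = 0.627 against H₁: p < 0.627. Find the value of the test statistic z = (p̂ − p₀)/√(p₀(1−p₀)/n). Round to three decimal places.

p̂ = 580/879 ≈ 0.65984.
Standard error under H₀: √(0.627×0.373/879) = 0.01631.
z = (0.65984 − 0.627)/0.01631 = 0.03284/0.01631 = 2.013.
p-value = P(Z < 2.013) ≈ 0.9780.

z = 2.013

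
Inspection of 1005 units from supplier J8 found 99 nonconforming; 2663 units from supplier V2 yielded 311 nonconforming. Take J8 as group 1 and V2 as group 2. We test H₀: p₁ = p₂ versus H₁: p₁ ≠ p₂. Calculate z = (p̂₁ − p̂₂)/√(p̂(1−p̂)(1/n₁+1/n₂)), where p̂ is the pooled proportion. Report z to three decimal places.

p̂₁ = 99/1005 ≈ 0.098507, p̂₂ = 311/2663 ≈ 0.116786.
Pooled p̂ = (99+311)/(1005+2663) = 410/3668 = 0.111778.
SE = √(p̂(1−p̂)(1/n₁+1/n₂)) = √(0.111778·0.888222·0.00137054) = √(0.000136072) = 0.011665.
z = (0.098507 − 0.116786)/0.011665 = -0.018279/0.011665 = -1.567.

z = -1.567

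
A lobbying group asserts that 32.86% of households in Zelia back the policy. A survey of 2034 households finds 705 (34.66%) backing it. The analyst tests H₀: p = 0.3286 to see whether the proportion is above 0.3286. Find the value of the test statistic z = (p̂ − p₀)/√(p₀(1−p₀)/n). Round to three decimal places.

p̂ = 705/2034 ≈ 0.346608.
SE = √(p₀(1−p₀)/n) = √(0.22062/2034) = 0.010415.
z = (0.346608 − 0.3286)/0.010415 = 0.018008/0.010415 = 1.729.

z = 1.729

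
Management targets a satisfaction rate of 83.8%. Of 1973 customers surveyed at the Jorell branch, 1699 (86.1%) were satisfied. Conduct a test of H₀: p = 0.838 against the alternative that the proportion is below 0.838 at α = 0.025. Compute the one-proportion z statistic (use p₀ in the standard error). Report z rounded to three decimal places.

z = 2.788

p̂ = 1699/1973 ≈ 0.861125.
SE = √(p₀(1−p₀)/n) = √(0.13576/1973) = 0.008295.
z = (0.861125 − 0.838)/0.008295 = 0.023125/0.008295 = 2.788.
p-value = P(Z < 2.788) ≈ 0.9973; since p > α = 0.025, fail to reject H₀.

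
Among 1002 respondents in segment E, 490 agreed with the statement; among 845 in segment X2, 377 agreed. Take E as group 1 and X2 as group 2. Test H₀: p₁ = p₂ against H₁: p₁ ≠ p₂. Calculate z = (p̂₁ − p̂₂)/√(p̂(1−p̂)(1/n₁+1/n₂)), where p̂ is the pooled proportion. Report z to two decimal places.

z = 1.84

p̂₁ = 490/1002 ≈ 0.4890, p̂₂ = 377/845 ≈ 0.4462.
Pooled p̂ = (490+377)/(1002+845) = 867/1847 = 0.4694.
SE = √(0.249064 × 0.00218144) = 0.0233.
z = (0.4890 − 0.4462)/0.0233 = 0.0428/0.0233 = 1.84.
Two-sided p-value ≈ 2·Φ(−1.839) = 0.0659.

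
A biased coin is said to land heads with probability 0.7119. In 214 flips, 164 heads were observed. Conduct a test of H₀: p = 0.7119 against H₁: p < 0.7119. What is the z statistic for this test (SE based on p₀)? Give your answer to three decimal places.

z = 1.759

p̂ = 164/214 ≈ 0.76636.
SE = √(p₀(1−p₀)/n) = √(0.2051/214) = 0.03096.
z = (0.76636 − 0.7119)/0.03096 = 0.05446/0.03096 = 1.759.
p-value = P(Z < 1.759) ≈ 0.9607.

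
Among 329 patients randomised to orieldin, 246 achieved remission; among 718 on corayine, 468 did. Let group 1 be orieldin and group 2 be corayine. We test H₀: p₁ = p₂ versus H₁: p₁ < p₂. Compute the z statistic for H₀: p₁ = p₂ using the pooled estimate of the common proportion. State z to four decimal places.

z = 3.0933

p̂₁ = 246/329 ≈ 0.747720, p̂₂ = 468/718 ≈ 0.651811.
Pooled p̂ = (246+468)/(329+718) = 714/1047 = 0.681948.
SE = √(0.216895 × 0.00443227) = 0.031005.
z = (0.747720 − 0.651811)/0.031005 = 0.095909/0.031005 = 3.0933.
p-value = P(Z < 3.093) ≈ 0.9990.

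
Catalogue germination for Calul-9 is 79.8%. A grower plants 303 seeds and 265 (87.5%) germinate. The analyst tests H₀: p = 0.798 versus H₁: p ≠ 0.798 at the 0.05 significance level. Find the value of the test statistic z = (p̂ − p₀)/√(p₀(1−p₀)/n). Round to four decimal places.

z = 3.3205

p̂ = 265/303 ≈ 0.874587.
SE = √(p₀(1−p₀)/n) = √(0.1612/303) = 0.023065.
z = (0.874587 − 0.798)/0.023065 = 0.076587/0.023065 = 3.3205.
p-value = 2·P(Z > 3.320) ≈ 0.0009, so at α = 0.05 we reject H₀.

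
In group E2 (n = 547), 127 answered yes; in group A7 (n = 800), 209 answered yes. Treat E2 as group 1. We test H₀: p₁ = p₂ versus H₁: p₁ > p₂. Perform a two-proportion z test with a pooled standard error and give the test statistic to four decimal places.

p̂₁ = 127/547 = 0.232176, p̂₂ = 209/800 = 0.261250.
Pooled p̂ = (127+209)/(547+800) = 336/1347 = 0.249443.
SE = √(p̂(1−p̂)(1/n₁+1/n₂)) = √(0.249443·0.750557·0.00307815) = √(0.000576296) = 0.024006.
z = (0.232176 − 0.261250)/0.024006 = -0.029074/0.024006 = -1.2111.
p-value = P(Z > -1.211) ≈ 0.8871.

z = -1.2111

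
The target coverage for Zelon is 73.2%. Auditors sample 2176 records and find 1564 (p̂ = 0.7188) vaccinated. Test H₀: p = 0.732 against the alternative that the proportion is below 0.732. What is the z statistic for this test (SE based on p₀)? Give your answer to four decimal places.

z = -1.3955

p̂ = 1564/2176 = 0.718750.
Standard error under H₀: √(0.732×0.268/2176) = 0.009495.
z = (0.718750 − 0.732)/0.009495 = -0.013250/0.009495 = -1.3955.
p-value = P(Z < -1.395) ≈ 0.0814.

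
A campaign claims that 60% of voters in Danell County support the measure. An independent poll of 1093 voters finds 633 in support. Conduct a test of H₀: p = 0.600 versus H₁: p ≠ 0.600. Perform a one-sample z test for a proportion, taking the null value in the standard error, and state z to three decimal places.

z = -1.408

p̂ = 633/1093 = 0.57914.
SE = √(p₀(1−p₀)/n) = √(0.24/1093) = 0.01482.
z = (0.57914 − 0.6)/0.01482 = -0.02086/0.01482 = -1.408.
Two-sided p-value ≈ 2·Φ(−1.408) = 0.1592.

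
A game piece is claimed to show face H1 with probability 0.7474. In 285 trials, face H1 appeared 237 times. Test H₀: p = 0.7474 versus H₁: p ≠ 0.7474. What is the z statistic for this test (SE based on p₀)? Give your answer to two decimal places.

p̂ = 237/285 ≈ 0.83158.
Under H₀, SE = √(0.7474·0.2526/285) = √(0.000662432) = 0.02574.
z = (0.83158 − 0.7474)/0.02574 = 0.08418/0.02574 = 3.27.
p-value = 2·P(Z > 3.271) ≈ 0.0011.

z = 3.27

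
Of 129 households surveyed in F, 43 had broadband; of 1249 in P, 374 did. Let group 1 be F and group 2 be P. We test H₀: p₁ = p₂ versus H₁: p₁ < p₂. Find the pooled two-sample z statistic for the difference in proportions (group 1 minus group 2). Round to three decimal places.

z = 0.798

p̂₁ = 43/129 = 0.33333, p̂₂ = 374/1249 = 0.29944.
Pooled p̂ = (43+374)/(129+1249) = 417/1378 = 0.30261.
SE = √(p̂(1−p̂)(1/n₁+1/n₂)) = √(0.30261·0.69739·0.00855258) = √(0.00180492) = 0.04248.
z = (0.33333 − 0.29944)/0.04248 = 0.03389/0.04248 = 0.798.
p-value = P(Z < 0.798) ≈ 0.7875.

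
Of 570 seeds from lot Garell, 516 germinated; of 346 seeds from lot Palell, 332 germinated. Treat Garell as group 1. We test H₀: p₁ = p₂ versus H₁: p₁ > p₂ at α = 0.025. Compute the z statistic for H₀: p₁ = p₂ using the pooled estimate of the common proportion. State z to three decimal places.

p̂₁ = 516/570 ≈ 0.905263, p̂₂ = 332/346 ≈ 0.959538.
Pooled p̂ = (516+332)/(570+346) = 848/916 = 0.925764.
SE = √(p̂(1−p̂)(1/n₁+1/n₂)) = √(0.925764·0.074236·0.00464456) = √(0.000319197) = 0.017866.
z = (0.905263 − 0.959538)/0.017866 = -0.054275/0.017866 = -3.038.
p-value = P(Z > -3.038) ≈ 0.9988, so at α = 0.025 we fail to reject H₀.

z = -3.038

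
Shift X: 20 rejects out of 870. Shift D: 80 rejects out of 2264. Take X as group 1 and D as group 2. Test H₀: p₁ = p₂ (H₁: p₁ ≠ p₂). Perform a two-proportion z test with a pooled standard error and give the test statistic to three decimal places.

p̂₁ = 20/870 ≈ 0.022989, p̂₂ = 80/2264 ≈ 0.035336.
Pooled p̂ = (20+80)/(870+2264) = 100/3134 = 0.031908.
SE = √(p̂(1−p̂)(1/n₁+1/n₂)) = √(0.031908·0.968092·0.00159112) = √(4.91497e-05) = 0.007011.
z = (0.022989 − 0.035336)/0.007011 = -0.012347/0.007011 = -1.761.
p-value = 2·P(Z > 1.761) ≈ 0.0782.

z = -1.761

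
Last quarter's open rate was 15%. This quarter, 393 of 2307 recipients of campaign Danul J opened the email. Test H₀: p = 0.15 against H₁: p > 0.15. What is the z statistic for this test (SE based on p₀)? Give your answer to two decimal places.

z = 2.74

p̂ = 393/2307 = 0.17035.
Standard error under H₀: √(0.15×0.85/2307) = 0.00743.
z = (0.17035 − 0.15)/0.00743 = 0.02035/0.00743 = 2.74.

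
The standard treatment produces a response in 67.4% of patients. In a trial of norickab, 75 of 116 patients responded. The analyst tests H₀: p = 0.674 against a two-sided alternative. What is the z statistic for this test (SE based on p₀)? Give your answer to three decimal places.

p̂ = 75/116 = 0.64655.
Standard error under H₀: √(0.674×0.326/116) = 0.04352.
z = (0.64655 − 0.674)/0.04352 = -0.02745/0.04352 = -0.631.
Two-sided p-value ≈ 2·Φ(−0.631) = 0.5283.

z = -0.631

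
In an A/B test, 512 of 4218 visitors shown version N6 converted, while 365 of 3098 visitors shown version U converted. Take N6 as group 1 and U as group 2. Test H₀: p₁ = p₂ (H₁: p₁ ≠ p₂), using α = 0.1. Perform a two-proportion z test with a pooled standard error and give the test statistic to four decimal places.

z = 0.4641

p̂₁ = 512/4218 ≈ 0.121385, p̂₂ = 365/3098 ≈ 0.117818.
Pooled p̂ = (512+365)/(4218+3098) = 877/7316 = 0.119874.
SE = √(0.105504 × 0.000559868) = 0.007686.
z = (0.121385 − 0.117818)/0.007686 = 0.003567/0.007686 = 0.4641.
p-value = 2·P(Z > 0.464) ≈ 0.6426. With α = 0.1, fail to reject H₀.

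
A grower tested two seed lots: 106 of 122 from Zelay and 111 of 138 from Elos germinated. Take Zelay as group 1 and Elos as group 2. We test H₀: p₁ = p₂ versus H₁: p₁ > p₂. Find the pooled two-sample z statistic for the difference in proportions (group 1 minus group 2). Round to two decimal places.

p̂₁ = 106/122 = 0.8689, p̂₂ = 111/138 = 0.8043.
Pooled p̂ = (106+111)/(122+138) = 217/260 = 0.8346.
SE = √(p̂(1−p̂)(1/n₁+1/n₂)) = √(0.8346·0.1654·0.0154431) = √(0.00213165) = 0.0462.
z = (0.8689 − 0.8043)/0.0462 = 0.0646/0.0462 = 1.40.
p-value = P(Z > 1.397) ≈ 0.0812.

z = 1.40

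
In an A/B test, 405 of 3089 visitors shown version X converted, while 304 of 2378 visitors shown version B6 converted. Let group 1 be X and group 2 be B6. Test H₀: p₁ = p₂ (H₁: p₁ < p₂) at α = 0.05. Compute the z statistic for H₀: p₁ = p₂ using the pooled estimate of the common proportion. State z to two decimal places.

p̂₁ = 405/3089 = 0.1311, p̂₂ = 304/2378 = 0.1278.
Pooled p̂ = (405+304)/(3089+2378) = 709/5467 = 0.1297.
SE = √(p̂(1−p̂)(1/n₁+1/n₂)) = √(0.1297·0.8703·0.000744251) = √(8.40024e-05) = 0.0092.
z = (0.1311 − 0.1278)/0.0092 = 0.0033/0.0092 = 0.36.
p-value = P(Z < 0.357) ≈ 0.6394; since p > α = 0.05, fail to reject H₀.

z = 0.36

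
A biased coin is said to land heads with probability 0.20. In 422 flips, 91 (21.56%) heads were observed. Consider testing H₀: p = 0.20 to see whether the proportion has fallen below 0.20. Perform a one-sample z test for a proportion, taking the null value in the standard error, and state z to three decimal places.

p̂ = 91/422 = 0.21564.
Standard error under H₀: √(0.2×0.8/422) = 0.01947.
z = (0.21564 − 0.2)/0.01947 = 0.01564/0.01947 = 0.803.
p-value = P(Z < 0.803) ≈ 0.7891.

z = 0.803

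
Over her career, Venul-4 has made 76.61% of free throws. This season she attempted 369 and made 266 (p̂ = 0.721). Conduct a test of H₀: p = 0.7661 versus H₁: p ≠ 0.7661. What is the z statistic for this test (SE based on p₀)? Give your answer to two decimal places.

z = -2.05

p̂ = 266/369 ≈ 0.7209.
Standard error under H₀: √(0.7661×0.2339/369) = 0.0220.
z = (0.7209 − 0.7661)/0.0220 = -0.0452/0.0220 = -2.05.
Two-sided p-value ≈ 2·Φ(−2.053) = 0.0401.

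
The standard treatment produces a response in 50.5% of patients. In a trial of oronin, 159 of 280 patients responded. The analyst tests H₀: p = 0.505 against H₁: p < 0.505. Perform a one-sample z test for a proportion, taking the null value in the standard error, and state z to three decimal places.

z = 2.104

p̂ = 159/280 = 0.56786.
Standard error under H₀: √(0.505×0.495/280) = 0.02988.
z = (0.56786 − 0.505)/0.02988 = 0.06286/0.02988 = 2.104.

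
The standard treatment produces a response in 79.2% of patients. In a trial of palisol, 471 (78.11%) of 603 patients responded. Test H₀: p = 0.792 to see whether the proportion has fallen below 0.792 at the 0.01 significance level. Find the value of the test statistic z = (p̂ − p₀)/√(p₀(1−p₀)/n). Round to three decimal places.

p̂ = 471/603 ≈ 0.78109.
SE = √(p₀(1−p₀)/n) = √(0.16474/603) = 0.01653.
z = (0.78109 − 0.792)/0.01653 = -0.01091/0.01653 = -0.660.
p-value = P(Z < -0.660) ≈ 0.2547. With α = 0.01, fail to reject H₀.

z = -0.660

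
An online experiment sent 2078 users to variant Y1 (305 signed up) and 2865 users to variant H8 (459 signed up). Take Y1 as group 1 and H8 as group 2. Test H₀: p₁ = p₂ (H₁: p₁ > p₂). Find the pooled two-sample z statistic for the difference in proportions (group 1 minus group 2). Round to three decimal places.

p̂₁ = 305/2078 = 0.146776, p̂₂ = 459/2865 = 0.160209.
Pooled p̂ = (305+459)/(2078+2865) = 764/4943 = 0.154562.
SE = √(0.130673 × 0.000830272) = 0.010416.
z = (0.146776 − 0.160209)/0.010416 = -0.013433/0.010416 = -1.290.

z = -1.290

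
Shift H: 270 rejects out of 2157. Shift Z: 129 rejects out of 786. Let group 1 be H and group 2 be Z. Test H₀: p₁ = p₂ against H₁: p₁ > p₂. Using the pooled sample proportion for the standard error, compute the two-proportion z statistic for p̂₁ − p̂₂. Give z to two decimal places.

p̂₁ = 270/2157 = 0.12517, p̂₂ = 129/786 = 0.16412.
Pooled p̂ = (270+129)/(2157+786) = 399/2943 = 0.13558.
SE = √(p̂(1−p̂)(1/n₁+1/n₂)) = √(0.13558·0.86442·0.00173587) = √(0.000203436) = 0.01426.
z = (0.12517 − 0.16412)/0.01426 = -0.03895/0.01426 = -2.73.
p-value = P(Z > -2.731) ≈ 0.9968.

z = -2.73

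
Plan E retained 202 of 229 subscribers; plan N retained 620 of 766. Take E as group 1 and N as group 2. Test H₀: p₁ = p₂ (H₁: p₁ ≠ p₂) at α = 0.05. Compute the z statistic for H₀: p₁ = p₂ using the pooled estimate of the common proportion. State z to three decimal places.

p̂₁ = 202/229 = 0.88210, p̂₂ = 620/766 = 0.80940.
Pooled p̂ = (202+620)/(229+766) = 822/995 = 0.82613.
SE = √(p̂(1−p̂)(1/n₁+1/n₂)) = √(0.82613·0.17387·0.0056723) = √(0.000814762) = 0.02854.
z = (0.88210 − 0.80940)/0.02854 = 0.07270/0.02854 = 2.547.
Two-sided p-value ≈ 2·Φ(−2.547) = 0.0109; since p < α = 0.05, reject H₀.

z = 2.547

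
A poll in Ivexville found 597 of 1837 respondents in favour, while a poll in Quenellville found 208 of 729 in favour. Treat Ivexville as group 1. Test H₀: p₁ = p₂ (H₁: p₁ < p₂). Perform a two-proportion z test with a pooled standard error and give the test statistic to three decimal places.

p̂₁ = 597/1837 ≈ 0.32499, p̂₂ = 208/729 ≈ 0.28532.
Pooled p̂ = (597+208)/(1837+729) = 805/2566 = 0.31372.
SE = √(0.215299 × 0.00191611) = 0.02031.
z = (0.32499 − 0.28532)/0.02031 = 0.03967/0.02031 = 1.953.
p-value = P(Z < 1.953) ≈ 0.9746.

z = 1.953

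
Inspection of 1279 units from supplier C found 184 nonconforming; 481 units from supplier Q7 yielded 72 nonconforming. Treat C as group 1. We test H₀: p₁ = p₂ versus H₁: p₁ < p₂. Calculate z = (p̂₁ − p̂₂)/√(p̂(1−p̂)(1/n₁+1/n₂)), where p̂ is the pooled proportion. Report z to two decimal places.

p̂₁ = 184/1279 = 0.1439, p̂₂ = 72/481 = 0.1497.
Pooled p̂ = (184+72)/(1279+481) = 256/1760 = 0.1455.
SE = √(0.124298 × 0.00286086) = 0.0189.
z = (0.1439 − 0.1497)/0.0189 = -0.0058/0.0189 = -0.31.
p-value = P(Z < -0.309) ≈ 0.3787.

z = -0.31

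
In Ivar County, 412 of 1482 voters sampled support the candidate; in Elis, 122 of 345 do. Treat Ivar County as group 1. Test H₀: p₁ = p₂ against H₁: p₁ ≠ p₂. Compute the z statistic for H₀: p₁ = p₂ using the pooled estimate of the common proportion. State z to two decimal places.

p̂₁ = 412/1482 = 0.2780, p̂₂ = 122/345 = 0.3536.
Pooled p̂ = (412+122)/(1482+345) = 534/1827 = 0.2923.
SE = √(0.206853 × 0.00357331) = 0.0272.
z = (0.2780 − 0.3536)/0.0272 = -0.0756/0.0272 = -2.78.
p-value = 2·P(Z > 2.781) ≈ 0.0054.

z = -2.78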